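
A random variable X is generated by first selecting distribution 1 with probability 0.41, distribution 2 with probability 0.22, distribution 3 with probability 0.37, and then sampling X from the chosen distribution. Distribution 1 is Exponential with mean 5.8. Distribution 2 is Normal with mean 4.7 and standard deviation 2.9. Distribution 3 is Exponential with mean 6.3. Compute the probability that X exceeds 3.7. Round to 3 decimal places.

0.562

Conditional on each component, P(X > 3.7): 1: 0.528385; 2: 0.634888; 3: 0.555825.
By total probability, P(X > 3.7) = 0.41·0.528385 + 0.22·0.634888 + 0.37·0.555825 = 0.561968.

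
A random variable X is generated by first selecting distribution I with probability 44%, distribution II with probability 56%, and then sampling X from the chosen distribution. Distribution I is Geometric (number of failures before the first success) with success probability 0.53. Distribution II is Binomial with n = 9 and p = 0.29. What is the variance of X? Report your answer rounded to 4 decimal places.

Per component, I: μ=0.886792, E[X²]=2.45959; II: μ=2.61, E[X²]=8.6652.
E[X] = 0.44·0.886792 + 0.56·2.61 = 1.85179.
E[X²] = 0.44·2.45959 + 0.56·8.6652 = 5.93473.
Var(X) = E[X²] − (E[X])² = 5.93473 − 3.42912 = 2.50561.

2.5056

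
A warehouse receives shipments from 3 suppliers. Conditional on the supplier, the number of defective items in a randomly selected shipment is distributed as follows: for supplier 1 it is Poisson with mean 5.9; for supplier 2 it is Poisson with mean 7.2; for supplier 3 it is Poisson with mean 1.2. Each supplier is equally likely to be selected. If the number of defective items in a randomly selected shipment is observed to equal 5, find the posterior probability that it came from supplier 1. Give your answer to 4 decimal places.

Likelihoods P(X=5 | ·): 1: 0.163208; 2: 0.120382; 3: 0.00624556.
Posterior ∝ prior × likelihood. Numerator for 1: 0.333333·0.163208 = 0.0544027.
Normalizing constant: 0.333333·0.163208 + 0.333333·0.120382 + 0.333333·0.00624556 = 0.0966118.
P(1 | observation) = 0.0544027 / 0.0966118 = 0.563106.

0.5631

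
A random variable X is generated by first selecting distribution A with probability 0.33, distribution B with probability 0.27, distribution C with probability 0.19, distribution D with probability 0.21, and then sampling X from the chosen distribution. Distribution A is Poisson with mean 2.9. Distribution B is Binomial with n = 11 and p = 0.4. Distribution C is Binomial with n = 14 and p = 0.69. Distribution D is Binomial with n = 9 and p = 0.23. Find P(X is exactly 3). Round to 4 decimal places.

0.1665

Conditional on each component, P(X = 3): A: 0.22366; B: 0.177367; C: 0.000303828; D: 0.213014.
By total probability, P(X = 3) = 0.33·0.22366 + 0.27·0.177367 + 0.19·0.000303828 + 0.21·0.213014 = 0.166488.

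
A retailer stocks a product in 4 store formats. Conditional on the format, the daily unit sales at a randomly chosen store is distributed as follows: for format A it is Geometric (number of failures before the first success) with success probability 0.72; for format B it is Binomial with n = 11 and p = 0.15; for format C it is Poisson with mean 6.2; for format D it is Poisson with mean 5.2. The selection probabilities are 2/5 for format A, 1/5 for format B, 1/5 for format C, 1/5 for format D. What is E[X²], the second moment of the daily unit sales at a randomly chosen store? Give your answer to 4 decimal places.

For each component E[X²] = Var + (mean)², giving A: 0.691358; B: 4.125; C: 44.64; D: 32.24.
Overall E[X²] = 0.4·0.691358 + 0.2·4.125 + 0.2·44.64 + 0.2·32.24 = 16.4775.

16.4775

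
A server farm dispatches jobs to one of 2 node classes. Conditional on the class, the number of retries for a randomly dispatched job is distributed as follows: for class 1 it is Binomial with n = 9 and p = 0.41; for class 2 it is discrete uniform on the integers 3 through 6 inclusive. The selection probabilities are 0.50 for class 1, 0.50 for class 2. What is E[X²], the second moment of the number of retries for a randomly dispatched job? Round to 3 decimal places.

For each component E[X²] = Var + (mean)², giving 1: 15.7932; 2: 21.5.
Overall E[X²] = 0.5·15.7932 + 0.5·21.5 = 18.6466.

18.647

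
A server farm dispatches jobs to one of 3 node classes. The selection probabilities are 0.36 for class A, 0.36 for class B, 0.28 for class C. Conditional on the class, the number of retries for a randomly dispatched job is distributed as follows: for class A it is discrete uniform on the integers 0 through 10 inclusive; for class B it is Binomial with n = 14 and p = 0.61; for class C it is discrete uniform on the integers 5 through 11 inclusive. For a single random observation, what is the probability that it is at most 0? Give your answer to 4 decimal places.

0.0327

Conditional on each class, P(X ≤ 0): A: 0.0909091; B: 1.88323e-06; C: 0.
By total probability, P(X ≤ 0) = 0.36·0.0909091 + 0.36·1.88323e-06 + 0.28·0 = 0.032728.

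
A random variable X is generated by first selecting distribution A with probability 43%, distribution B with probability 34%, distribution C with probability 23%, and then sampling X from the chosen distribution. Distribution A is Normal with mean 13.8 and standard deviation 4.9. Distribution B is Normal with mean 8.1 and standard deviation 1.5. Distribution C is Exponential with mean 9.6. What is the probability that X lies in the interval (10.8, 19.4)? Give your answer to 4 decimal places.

0.3158

Conditional on each component, P(10.8 < X < 19.4): A: 0.603263; B: 0.0359303; C: 0.192108.
By total probability, P(10.8 < X < 19.4) = 0.43·0.603263 + 0.34·0.0359303 + 0.23·0.192108 = 0.315804.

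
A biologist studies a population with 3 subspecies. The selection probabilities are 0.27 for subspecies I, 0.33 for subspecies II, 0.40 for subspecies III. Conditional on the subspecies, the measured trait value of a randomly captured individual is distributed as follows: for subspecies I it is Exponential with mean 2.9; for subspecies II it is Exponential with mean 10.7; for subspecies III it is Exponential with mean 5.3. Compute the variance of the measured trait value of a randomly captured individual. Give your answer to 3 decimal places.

Per component, I: μ=2.9, E[X²]=16.82; II: μ=10.7, E[X²]=228.98; III: μ=5.3, E[X²]=56.18.
E[X] = 0.27·2.9 + 0.33·10.7 + 0.4·5.3 = 6.434.
E[X²] = 0.27·16.82 + 0.33·228.98 + 0.4·56.18 = 102.577.
Var(X) = E[X²] − (E[X])² = 102.577 − 41.3964 = 61.1804.

61.180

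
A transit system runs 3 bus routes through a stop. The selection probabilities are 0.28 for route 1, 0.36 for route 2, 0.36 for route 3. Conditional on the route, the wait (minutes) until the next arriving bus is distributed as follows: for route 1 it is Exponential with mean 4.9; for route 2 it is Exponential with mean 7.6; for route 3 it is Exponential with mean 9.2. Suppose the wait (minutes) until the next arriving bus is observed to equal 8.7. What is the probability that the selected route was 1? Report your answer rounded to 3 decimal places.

0.242

Likelihoods f(8.7 | ·): 1: 0.0345708; 2: 0.0418826; 3: 0.0422202.
Posterior ∝ prior × likelihood. Numerator for 1: 0.28·0.0345708 = 0.00967983.
Normalizing constant: 0.28·0.0345708 + 0.36·0.0418826 + 0.36·0.0422202 = 0.0399568.
P(1 | observation) = 0.00967983 / 0.0399568 = 0.242257.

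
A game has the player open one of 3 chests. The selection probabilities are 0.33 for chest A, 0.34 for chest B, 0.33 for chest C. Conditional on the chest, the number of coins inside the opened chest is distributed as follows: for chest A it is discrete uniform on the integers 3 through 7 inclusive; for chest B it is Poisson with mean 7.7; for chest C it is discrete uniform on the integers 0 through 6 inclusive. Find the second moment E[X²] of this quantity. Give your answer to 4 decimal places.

35.9766

For each component E[X²] = Var + (mean)², giving A: 27; B: 66.99; C: 13.
Overall E[X²] = 0.33·27 + 0.34·66.99 + 0.33·13 = 35.9766.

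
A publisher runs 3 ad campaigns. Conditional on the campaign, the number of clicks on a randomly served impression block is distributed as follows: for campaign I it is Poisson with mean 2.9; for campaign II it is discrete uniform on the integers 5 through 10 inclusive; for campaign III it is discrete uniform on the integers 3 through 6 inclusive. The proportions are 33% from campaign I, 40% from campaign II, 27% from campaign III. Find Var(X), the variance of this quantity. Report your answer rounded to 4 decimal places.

Per component, I: μ=2.9, E[X²]=11.31; II: μ=7.5, E[X²]=59.1667; III: μ=4.5, E[X²]=21.5.
E[X] = 0.33·2.9 + 0.4·7.5 + 0.27·4.5 = 5.172.
E[X²] = 0.33·11.31 + 0.4·59.1667 + 0.27·21.5 = 33.204.
Var(X) = E[X²] − (E[X])² = 33.204 − 26.7496 = 6.45438.

6.4544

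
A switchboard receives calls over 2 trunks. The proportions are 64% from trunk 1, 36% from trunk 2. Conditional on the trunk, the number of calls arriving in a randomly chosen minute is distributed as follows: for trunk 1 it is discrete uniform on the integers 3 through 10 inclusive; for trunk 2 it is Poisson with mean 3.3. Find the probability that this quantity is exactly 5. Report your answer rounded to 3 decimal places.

0.123

Conditional on each trunk, P(X = 5): 1: 0.125; 2: 0.120286.
By total probability, P(X = 5) = 0.64·0.125 + 0.36·0.120286 = 0.123303.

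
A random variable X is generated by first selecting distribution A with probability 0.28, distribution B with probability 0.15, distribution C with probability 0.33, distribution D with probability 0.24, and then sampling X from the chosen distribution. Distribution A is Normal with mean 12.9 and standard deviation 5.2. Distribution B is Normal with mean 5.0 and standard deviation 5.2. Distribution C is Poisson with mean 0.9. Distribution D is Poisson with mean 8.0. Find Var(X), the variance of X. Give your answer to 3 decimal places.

36.533

Per component, A: μ=12.9, E[X²]=193.45; B: μ=5, E[X²]=52.04; C: μ=0.9, E[X²]=1.71; D: μ=8, E[X²]=72.
E[X] = 0.28·12.9 + 0.15·5 + 0.33·0.9 + 0.24·8 = 6.579.
E[X²] = 0.28·193.45 + 0.15·52.04 + 0.33·1.71 + 0.24·72 = 79.8163.
Var(X) = E[X²] − (E[X])² = 79.8163 − 43.2832 = 36.5331.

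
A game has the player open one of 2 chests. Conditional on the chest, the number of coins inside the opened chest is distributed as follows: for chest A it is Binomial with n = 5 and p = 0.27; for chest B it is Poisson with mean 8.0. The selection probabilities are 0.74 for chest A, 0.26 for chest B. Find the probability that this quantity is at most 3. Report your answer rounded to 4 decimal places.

Conditional on each chest, P(X ≤ 3): A: 0.979168; B: 0.0423801.
By total probability, P(X ≤ 3) = 0.74·0.979168 + 0.26·0.0423801 = 0.735603.

0.7356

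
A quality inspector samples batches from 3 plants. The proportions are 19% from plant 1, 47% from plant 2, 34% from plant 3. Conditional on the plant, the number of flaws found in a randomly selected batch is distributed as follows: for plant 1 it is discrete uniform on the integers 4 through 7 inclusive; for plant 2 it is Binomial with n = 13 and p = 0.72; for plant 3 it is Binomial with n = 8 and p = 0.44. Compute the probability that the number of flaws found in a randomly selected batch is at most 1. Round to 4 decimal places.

0.0240

Conditional on each plant, P(X ≤ 1): 1: 0; 2: 2.23858e-06; 3: 0.0704655.
By total probability, P(X ≤ 1) = 0.19·0 + 0.47·2.23858e-06 + 0.34·0.0704655 = 0.0239593.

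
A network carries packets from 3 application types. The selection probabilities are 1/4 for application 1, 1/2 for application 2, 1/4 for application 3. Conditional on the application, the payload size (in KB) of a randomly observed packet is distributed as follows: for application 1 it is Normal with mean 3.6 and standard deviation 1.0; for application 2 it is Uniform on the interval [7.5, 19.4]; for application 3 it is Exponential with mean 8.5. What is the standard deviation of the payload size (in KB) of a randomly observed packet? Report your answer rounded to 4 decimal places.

6.3956

Per component, 1: μ=3.6, E[X²]=13.96; 2: μ=13.45, E[X²]=192.703; 3: μ=8.5, E[X²]=144.5.
E[X] = 0.25·3.6 + 0.5·13.45 + 0.25·8.5 = 9.75.
E[X²] = 0.25·13.96 + 0.5·192.703 + 0.25·144.5 = 135.967.
Var(X) = E[X²] − (E[X])² = 135.967 − 95.0625 = 40.9042.
SD(X) = √40.9042 = 6.39564.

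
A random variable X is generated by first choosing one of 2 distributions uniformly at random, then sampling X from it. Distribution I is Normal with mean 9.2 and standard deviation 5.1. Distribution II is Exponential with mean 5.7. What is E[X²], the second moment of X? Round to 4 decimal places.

For each component E[X²] = Var + (mean)², giving I: 110.65; II: 64.98.
Overall E[X²] = 0.5·110.65 + 0.5·64.98 = 87.815.

87.8150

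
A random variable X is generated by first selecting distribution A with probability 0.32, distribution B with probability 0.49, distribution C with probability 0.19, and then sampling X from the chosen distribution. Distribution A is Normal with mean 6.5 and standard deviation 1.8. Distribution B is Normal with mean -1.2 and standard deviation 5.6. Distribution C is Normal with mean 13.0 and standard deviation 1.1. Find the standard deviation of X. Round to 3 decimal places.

6.875

Per component, A: μ=6.5, E[X²]=45.49; B: μ=-1.2, E[X²]=32.8; C: μ=13, E[X²]=170.21.
E[X] = 0.32·6.5 + 0.49·-1.2 + 0.19·13 = 3.962.
E[X²] = 0.32·45.49 + 0.49·32.8 + 0.19·170.21 = 62.9687.
Var(X) = E[X²] − (E[X])² = 62.9687 − 15.6974 = 47.2713.
SD(X) = √47.2713 = 6.87541.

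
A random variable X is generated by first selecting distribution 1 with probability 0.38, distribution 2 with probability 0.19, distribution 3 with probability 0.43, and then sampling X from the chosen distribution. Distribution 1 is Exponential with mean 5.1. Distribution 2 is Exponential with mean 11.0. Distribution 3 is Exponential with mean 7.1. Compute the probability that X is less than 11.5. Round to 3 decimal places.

0.808

Conditional on each component, P(X < 11.5): 1: 0.895116; 2: 0.648468; 3: 0.802046.
By total probability, P(X < 11.5) = 0.38·0.895116 + 0.19·0.648468 + 0.43·0.802046 = 0.808233.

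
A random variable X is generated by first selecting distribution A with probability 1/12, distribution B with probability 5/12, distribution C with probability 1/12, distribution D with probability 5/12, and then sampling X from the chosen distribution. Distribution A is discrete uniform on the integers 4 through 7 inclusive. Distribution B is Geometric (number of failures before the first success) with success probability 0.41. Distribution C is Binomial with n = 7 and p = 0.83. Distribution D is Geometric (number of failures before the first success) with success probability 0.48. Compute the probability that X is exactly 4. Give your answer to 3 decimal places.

0.063

Conditional on each component, P(X = 4): A: 0.25; B: 0.0496812; C: 0.081607; D: 0.0350958.
By total probability, P(X = 4) = 0.0833333·0.25 + 0.416667·0.0496812 + 0.0833333·0.081607 + 0.416667·0.0350958 = 0.0629576.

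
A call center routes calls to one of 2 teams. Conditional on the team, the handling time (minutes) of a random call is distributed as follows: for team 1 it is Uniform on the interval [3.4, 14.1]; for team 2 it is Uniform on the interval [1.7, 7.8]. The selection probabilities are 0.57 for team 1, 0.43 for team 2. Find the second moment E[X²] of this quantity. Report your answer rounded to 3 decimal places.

60.114

For each component E[X²] = Var + (mean)², giving 1: 86.1033; 2: 25.6633.
Overall E[X²] = 0.57·86.1033 + 0.43·25.6633 = 60.1141.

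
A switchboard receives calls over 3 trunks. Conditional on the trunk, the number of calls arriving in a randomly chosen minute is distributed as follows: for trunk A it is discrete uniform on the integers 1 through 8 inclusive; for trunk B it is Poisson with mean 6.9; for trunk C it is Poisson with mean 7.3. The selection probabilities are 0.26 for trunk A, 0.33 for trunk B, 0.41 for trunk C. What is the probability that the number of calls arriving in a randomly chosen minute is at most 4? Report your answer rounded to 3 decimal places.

Conditional on each trunk, P(X ≤ 4): A: 0.5; B: 0.182311; C: 0.14734.
By total probability, P(X ≤ 4) = 0.26·0.5 + 0.33·0.182311 + 0.41·0.14734 = 0.250572.

0.251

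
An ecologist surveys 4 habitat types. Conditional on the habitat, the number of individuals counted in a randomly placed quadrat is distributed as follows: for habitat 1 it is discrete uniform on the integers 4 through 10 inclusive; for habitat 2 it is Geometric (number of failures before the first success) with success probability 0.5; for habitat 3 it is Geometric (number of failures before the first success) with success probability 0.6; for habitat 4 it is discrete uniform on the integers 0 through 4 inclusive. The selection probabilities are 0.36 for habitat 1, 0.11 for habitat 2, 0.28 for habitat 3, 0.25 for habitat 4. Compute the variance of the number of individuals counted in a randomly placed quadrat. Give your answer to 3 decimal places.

Per component, 1: μ=7, E[X²]=53; 2: μ=1, E[X²]=3; 3: μ=0.666667, E[X²]=1.55556; 4: μ=2, E[X²]=6.
E[X] = 0.36·7 + 0.11·1 + 0.28·0.666667 + 0.25·2 = 3.31667.
E[X²] = 0.36·53 + 0.11·3 + 0.28·1.55556 + 0.25·6 = 21.3456.
Var(X) = E[X²] − (E[X])² = 21.3456 − 11.0003 = 10.3453.

10.345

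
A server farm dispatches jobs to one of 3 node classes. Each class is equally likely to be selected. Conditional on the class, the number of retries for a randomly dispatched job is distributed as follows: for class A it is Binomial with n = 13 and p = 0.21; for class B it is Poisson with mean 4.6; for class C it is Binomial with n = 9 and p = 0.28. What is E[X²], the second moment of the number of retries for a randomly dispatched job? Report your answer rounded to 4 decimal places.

14.5115

For each component E[X²] = Var + (mean)², giving A: 9.6096; B: 25.76; C: 8.1648.
Overall E[X²] = 0.333333·9.6096 + 0.333333·25.76 + 0.333333·8.1648 = 14.5115.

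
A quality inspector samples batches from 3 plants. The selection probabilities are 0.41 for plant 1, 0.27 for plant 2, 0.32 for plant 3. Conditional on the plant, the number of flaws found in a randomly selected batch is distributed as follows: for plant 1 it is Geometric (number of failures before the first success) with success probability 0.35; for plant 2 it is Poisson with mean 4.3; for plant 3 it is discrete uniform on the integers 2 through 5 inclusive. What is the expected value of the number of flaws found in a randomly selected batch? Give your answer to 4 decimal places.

3.0424

Component means — 1: 1.85714; 2: 4.3; 3: 3.5.
E[X] = 0.41·1.85714 + 0.27·4.3 + 0.32·3.5 = 3.04243.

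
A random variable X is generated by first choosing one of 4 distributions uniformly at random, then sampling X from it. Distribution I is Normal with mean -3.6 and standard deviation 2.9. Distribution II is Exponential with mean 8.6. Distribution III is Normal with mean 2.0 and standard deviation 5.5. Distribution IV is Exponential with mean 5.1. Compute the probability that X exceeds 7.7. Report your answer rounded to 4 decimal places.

Conditional on each component, P(X > 7.7): I: 4.8786e-05; II: 0.408465; III: 0.150016; IV: 0.220953.
By total probability, P(X > 7.7) = 0.25·4.8786e-05 + 0.25·0.408465 + 0.25·0.150016 + 0.25·0.220953 = 0.194871.

0.1949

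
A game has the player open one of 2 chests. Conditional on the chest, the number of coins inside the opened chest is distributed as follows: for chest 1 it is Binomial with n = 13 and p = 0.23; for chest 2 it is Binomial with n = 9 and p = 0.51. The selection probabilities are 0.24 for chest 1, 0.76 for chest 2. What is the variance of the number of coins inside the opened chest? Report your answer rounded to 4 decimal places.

2.7288

Per component, 1: μ=2.99, E[X²]=11.2424; 2: μ=4.59, E[X²]=23.3172.
E[X] = 0.24·2.99 + 0.76·4.59 = 4.206.
E[X²] = 0.24·11.2424 + 0.76·23.3172 = 20.4192.
Var(X) = E[X²] − (E[X])² = 20.4192 − 17.6904 = 2.72881.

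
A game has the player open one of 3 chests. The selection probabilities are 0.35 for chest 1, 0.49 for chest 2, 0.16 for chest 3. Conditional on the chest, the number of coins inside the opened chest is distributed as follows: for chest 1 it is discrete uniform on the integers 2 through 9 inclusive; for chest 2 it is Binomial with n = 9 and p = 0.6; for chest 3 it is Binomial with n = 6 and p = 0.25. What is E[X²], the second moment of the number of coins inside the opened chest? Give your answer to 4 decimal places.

For each component E[X²] = Var + (mean)², giving 1: 35.5; 2: 31.32; 3: 3.375.
Overall E[X²] = 0.35·35.5 + 0.49·31.32 + 0.16·3.375 = 28.3118.

28.3118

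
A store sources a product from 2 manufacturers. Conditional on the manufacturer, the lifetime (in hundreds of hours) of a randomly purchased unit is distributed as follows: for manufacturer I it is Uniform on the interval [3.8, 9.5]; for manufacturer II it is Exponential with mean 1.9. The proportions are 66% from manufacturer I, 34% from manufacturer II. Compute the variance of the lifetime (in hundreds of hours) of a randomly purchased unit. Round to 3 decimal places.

Per component, I: μ=6.65, E[X²]=46.93; II: μ=1.9, E[X²]=7.22.
E[X] = 0.66·6.65 + 0.34·1.9 = 5.035.
E[X²] = 0.66·46.93 + 0.34·7.22 = 33.4286.
Var(X) = E[X²] − (E[X])² = 33.4286 − 25.3512 = 8.07737.

8.077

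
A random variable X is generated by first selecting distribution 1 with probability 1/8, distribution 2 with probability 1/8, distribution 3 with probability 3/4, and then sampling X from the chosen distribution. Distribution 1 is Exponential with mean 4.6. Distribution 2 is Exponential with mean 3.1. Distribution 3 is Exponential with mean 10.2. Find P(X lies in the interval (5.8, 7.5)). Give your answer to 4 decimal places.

0.0843

Conditional on each component, P(5.8 < X < 7.5): 1: 0.0875631; 2: 0.0649956; 3: 0.0869377.
By total probability, P(5.8 < X < 7.5) = 0.125·0.0875631 + 0.125·0.0649956 + 0.75·0.0869377 = 0.0842731.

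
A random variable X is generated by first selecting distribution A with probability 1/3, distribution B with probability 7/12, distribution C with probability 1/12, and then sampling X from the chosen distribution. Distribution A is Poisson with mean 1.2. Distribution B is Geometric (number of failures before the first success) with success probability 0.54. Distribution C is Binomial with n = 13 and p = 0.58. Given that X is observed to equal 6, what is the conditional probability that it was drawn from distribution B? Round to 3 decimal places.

Likelihoods P(X=6 | ·): A: 0.00124911; B: 0.00511612; C: 0.150602.
Posterior ∝ prior × likelihood. Numerator for B: 0.583333·0.00511612 = 0.0029844.
Normalizing constant: 0.333333·0.00124911 + 0.583333·0.00511612 + 0.0833333·0.150602 = 0.0159509.
P(B | observation) = 0.0029844 / 0.0159509 = 0.187099.

0.187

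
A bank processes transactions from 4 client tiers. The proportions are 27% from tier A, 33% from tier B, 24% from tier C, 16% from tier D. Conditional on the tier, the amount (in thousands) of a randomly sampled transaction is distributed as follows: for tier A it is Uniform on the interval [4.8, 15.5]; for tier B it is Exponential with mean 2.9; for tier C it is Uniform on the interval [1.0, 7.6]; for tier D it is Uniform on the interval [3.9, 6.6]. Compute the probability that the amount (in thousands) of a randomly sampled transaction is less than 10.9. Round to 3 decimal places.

0.876

Conditional on each tier, P(X < 10.9): A: 0.570093; B: 0.976684; C: 1; D: 1.
By total probability, P(X < 10.9) = 0.27·0.570093 + 0.33·0.976684 + 0.24·1 + 0.16·1 = 0.876231.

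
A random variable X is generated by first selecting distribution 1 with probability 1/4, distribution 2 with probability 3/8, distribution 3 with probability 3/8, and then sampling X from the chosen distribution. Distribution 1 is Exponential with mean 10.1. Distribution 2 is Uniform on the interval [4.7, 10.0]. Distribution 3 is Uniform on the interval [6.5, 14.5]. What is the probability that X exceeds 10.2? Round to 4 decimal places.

Conditional on each component, P(X > 10.2): 1: 0.364255; 2: 0; 3: 0.5375.
By total probability, P(X > 10.2) = 0.25·0.364255 + 0.375·0 + 0.375·0.5375 = 0.292626.

0.2926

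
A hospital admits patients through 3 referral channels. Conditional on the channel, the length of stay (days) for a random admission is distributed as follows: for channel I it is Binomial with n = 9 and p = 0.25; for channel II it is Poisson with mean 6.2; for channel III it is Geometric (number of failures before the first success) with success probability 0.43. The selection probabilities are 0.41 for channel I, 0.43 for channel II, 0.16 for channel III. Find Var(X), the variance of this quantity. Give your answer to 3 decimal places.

Per component, I: μ=2.25, E[X²]=6.75; II: μ=6.2, E[X²]=44.64; III: μ=1.32558, E[X²]=4.83991.
E[X] = 0.41·2.25 + 0.43·6.2 + 0.16·1.32558 = 3.80059.
E[X²] = 0.41·6.75 + 0.43·44.64 + 0.16·4.83991 = 22.7371.
Var(X) = E[X²] − (E[X])² = 22.7371 − 14.4445 = 8.29258.

8.293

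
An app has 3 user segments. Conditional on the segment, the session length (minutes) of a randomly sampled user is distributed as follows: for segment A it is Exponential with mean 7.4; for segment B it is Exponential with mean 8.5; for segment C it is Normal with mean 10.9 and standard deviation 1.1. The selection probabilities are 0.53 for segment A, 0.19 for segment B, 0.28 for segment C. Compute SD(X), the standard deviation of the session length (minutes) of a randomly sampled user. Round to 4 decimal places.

Per component, A: μ=7.4, E[X²]=109.52; B: μ=8.5, E[X²]=144.5; C: μ=10.9, E[X²]=120.02.
E[X] = 0.53·7.4 + 0.19·8.5 + 0.28·10.9 = 8.589.
E[X²] = 0.53·109.52 + 0.19·144.5 + 0.28·120.02 = 119.106.
Var(X) = E[X²] − (E[X])² = 119.106 − 73.7709 = 45.3353.
SD(X) = √45.3353 = 6.73315.

6.7331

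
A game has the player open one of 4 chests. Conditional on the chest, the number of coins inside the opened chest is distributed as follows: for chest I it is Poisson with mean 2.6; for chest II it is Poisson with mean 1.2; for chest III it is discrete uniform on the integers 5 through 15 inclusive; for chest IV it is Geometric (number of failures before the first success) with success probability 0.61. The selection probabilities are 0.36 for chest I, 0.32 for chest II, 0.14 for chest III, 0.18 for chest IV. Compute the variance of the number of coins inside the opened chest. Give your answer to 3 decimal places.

Per component, I: μ=2.6, E[X²]=9.36; II: μ=1.2, E[X²]=2.64; III: μ=10, E[X²]=110; IV: μ=0.639344, E[X²]=1.45687.
E[X] = 0.36·2.6 + 0.32·1.2 + 0.14·10 + 0.18·0.639344 = 2.83508.
E[X²] = 0.36·9.36 + 0.32·2.64 + 0.14·110 + 0.18·1.45687 = 19.8766.
Var(X) = E[X²] − (E[X])² = 19.8766 − 8.03769 = 11.8389.

11.839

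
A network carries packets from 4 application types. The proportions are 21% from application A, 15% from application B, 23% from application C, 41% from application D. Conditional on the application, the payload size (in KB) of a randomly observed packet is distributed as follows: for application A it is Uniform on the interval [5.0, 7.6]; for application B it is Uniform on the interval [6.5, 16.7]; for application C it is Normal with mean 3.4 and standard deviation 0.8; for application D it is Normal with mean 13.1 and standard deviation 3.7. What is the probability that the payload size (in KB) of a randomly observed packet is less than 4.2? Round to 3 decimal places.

Conditional on each application, P(X < 4.2): A: 0; B: 0; C: 0.841345; D: 0.00807727.
By total probability, P(X < 4.2) = 0.21·0 + 0.15·0 + 0.23·0.841345 + 0.41·0.00807727 = 0.196821.

0.197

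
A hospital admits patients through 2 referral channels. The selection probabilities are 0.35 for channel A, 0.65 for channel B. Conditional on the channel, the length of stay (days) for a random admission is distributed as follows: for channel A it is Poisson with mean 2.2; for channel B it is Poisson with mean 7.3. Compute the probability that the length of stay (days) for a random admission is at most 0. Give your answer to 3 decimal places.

Conditional on each channel, P(X ≤ 0): A: 0.110803; B: 0.000675539.
By total probability, P(X ≤ 0) = 0.35·0.110803 + 0.65·0.000675539 = 0.0392202.

0.039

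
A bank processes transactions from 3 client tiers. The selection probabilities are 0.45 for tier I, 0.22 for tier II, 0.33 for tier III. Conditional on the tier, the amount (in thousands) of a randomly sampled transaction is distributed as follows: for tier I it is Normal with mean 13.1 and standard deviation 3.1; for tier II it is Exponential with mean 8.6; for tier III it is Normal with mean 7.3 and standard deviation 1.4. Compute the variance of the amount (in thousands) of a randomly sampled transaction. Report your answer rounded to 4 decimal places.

Per component, I: μ=13.1, E[X²]=181.22; II: μ=8.6, E[X²]=147.92; III: μ=7.3, E[X²]=55.25.
E[X] = 0.45·13.1 + 0.22·8.6 + 0.33·7.3 = 10.196.
E[X²] = 0.45·181.22 + 0.22·147.92 + 0.33·55.25 = 132.324.
Var(X) = E[X²] − (E[X])² = 132.324 − 103.958 = 28.3655.

28.3655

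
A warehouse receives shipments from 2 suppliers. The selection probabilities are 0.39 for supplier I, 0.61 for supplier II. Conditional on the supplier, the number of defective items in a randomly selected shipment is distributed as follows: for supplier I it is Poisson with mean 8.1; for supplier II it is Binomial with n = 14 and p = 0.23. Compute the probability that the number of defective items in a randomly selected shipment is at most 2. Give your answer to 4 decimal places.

0.2139

Conditional on each supplier, P(X ≤ 2): I: 0.0127198; II: 0.342576.
By total probability, P(X ≤ 2) = 0.39·0.0127198 + 0.61·0.342576 = 0.213932.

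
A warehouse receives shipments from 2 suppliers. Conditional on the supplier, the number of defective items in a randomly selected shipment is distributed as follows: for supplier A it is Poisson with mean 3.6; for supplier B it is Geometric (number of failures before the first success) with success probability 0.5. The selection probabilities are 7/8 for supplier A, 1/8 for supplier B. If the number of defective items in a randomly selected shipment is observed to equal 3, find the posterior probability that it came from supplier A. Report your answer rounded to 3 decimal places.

0.960

Likelihoods P(X=3 | ·): A: 0.212469; B: 0.0625.
Posterior ∝ prior × likelihood. Numerator for A: 0.875·0.212469 = 0.185911.
Normalizing constant: 0.875·0.212469 + 0.125·0.0625 = 0.193723.
P(A | observation) = 0.185911 / 0.193723 = 0.959672.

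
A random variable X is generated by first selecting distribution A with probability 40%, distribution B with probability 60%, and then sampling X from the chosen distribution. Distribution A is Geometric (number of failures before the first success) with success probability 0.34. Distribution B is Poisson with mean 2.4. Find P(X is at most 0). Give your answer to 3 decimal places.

Conditional on each component, P(X ≤ 0): A: 0.34; B: 0.090718.
By total probability, P(X ≤ 0) = 0.4·0.34 + 0.6·0.090718 = 0.190431.

0.190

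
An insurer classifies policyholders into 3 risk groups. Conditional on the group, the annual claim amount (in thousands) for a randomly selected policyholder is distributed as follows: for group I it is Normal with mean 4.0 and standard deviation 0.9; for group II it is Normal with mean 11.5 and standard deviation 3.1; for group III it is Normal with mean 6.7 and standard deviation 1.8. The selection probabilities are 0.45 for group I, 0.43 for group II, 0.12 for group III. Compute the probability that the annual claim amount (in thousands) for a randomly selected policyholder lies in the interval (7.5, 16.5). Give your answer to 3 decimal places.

Conditional on each group, P(7.5 < X < 16.5): I: 5.03521e-05; II: 0.848148; III: 0.328361.
By total probability, P(7.5 < X < 16.5) = 0.45·5.03521e-05 + 0.43·0.848148 + 0.12·0.328361 = 0.40413.

0.404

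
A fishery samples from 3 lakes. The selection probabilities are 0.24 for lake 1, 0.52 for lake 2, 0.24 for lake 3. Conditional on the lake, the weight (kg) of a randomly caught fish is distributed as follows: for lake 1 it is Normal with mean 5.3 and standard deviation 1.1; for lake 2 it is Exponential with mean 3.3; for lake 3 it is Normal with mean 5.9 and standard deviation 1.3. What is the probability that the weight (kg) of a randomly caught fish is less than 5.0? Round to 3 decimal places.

Conditional on each lake, P(X < 5.0): 1: 0.392531; 2: 0.780225; 3: 0.244372.
By total probability, P(X < 5.0) = 0.24·0.392531 + 0.52·0.780225 + 0.24·0.244372 = 0.558574.

0.559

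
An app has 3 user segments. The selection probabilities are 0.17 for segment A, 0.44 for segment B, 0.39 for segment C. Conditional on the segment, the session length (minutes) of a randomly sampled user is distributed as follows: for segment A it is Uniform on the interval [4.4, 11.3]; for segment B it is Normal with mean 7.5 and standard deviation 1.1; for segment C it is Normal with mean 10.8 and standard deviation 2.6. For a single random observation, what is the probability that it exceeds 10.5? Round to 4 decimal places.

Conditional on each segment, P(X > 10.5): A: 0.115942; B: 0.00319301; C: 0.54593.
By total probability, P(X > 10.5) = 0.17·0.115942 + 0.44·0.00319301 + 0.39·0.54593 = 0.234028.

0.2340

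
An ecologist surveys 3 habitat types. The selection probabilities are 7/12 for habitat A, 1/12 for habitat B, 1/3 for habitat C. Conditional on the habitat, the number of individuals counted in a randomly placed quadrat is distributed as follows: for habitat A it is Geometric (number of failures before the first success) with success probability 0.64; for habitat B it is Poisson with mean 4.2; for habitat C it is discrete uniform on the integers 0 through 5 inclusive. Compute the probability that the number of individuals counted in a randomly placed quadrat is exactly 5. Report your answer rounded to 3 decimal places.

Conditional on each habitat, P(X = 5): A: 0.00386984; B: 0.163316; C: 0.166667.
By total probability, P(X = 5) = 0.583333·0.00386984 + 0.0833333·0.163316 + 0.333333·0.166667 = 0.0714226.

0.071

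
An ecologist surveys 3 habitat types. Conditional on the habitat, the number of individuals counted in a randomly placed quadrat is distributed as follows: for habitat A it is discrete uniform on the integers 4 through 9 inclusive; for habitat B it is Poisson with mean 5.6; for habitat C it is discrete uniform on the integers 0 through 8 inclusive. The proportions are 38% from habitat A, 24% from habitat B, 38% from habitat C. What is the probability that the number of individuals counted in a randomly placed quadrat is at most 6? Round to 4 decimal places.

0.6464

Conditional on each habitat, P(X ≤ 6): A: 0.5; B: 0.670258; C: 0.777778.
By total probability, P(X ≤ 6) = 0.38·0.5 + 0.24·0.670258 + 0.38·0.777778 = 0.646417.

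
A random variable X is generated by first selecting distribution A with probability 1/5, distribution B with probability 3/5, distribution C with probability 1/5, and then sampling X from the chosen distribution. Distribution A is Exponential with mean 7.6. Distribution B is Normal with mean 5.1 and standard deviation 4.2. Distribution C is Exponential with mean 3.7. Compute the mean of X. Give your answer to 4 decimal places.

5.3200

Component means — A: 7.6; B: 5.1; C: 3.7.
E[X] = 0.2·7.6 + 0.6·5.1 + 0.2·3.7 = 5.32.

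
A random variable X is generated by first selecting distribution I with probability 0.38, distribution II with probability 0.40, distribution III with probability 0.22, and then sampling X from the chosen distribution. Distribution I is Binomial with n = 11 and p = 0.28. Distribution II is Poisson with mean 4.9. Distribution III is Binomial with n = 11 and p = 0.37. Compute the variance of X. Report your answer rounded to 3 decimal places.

Per component, I: μ=3.08, E[X²]=11.704; II: μ=4.9, E[X²]=28.91; III: μ=4.07, E[X²]=19.129.
E[X] = 0.38·3.08 + 0.4·4.9 + 0.22·4.07 = 4.0258.
E[X²] = 0.38·11.704 + 0.4·28.91 + 0.22·19.129 = 20.2199.
Var(X) = E[X²] − (E[X])² = 20.2199 − 16.2071 = 4.01283.

4.013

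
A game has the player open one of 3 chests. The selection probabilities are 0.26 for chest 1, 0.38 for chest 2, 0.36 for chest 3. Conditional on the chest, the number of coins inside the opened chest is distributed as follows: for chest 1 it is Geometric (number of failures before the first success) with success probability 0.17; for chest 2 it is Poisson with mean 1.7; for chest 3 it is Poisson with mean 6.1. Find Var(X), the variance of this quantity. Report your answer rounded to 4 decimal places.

Per component, 1: μ=4.88235, E[X²]=52.5571; 2: μ=1.7, E[X²]=4.59; 3: μ=6.1, E[X²]=43.31.
E[X] = 0.26·4.88235 + 0.38·1.7 + 0.36·6.1 = 4.11141.
E[X²] = 0.26·52.5571 + 0.38·4.59 + 0.36·43.31 = 31.0006.
Var(X) = E[X²] − (E[X])² = 31.0006 − 16.9037 = 14.0969.

14.0969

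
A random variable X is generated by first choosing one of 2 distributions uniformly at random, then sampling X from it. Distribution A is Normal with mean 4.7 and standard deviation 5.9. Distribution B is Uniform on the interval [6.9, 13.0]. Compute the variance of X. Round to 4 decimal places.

Per component, A: μ=4.7, E[X²]=56.9; B: μ=9.95, E[X²]=102.103.
E[X] = 0.5·4.7 + 0.5·9.95 = 7.325.
E[X²] = 0.5·56.9 + 0.5·102.103 = 79.5017.
Var(X) = E[X²] − (E[X])² = 79.5017 − 53.6556 = 25.846.

25.8460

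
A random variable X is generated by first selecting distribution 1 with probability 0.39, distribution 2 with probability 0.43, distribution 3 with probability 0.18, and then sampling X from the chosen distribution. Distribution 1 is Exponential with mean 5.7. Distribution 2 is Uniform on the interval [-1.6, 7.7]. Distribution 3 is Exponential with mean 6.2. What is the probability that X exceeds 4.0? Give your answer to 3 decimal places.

Conditional on each component, P(X > 4.0): 1: 0.495715; 2: 0.397849; 3: 0.524578.
By total probability, P(X > 4.0) = 0.39·0.495715 + 0.43·0.397849 + 0.18·0.524578 = 0.458828.

0.459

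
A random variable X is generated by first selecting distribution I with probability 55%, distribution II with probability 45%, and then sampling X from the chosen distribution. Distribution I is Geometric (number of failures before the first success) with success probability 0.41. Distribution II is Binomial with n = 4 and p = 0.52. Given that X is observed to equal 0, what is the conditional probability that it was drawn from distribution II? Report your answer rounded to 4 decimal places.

0.0958

Likelihoods P(X=0 | ·): I: 0.41; II: 0.0530842.
Posterior ∝ prior × likelihood. Numerator for II: 0.45·0.0530842 = 0.0238879.
Normalizing constant: 0.55·0.41 + 0.45·0.0530842 = 0.249388.
P(II | observation) = 0.0238879 / 0.249388 = 0.095786.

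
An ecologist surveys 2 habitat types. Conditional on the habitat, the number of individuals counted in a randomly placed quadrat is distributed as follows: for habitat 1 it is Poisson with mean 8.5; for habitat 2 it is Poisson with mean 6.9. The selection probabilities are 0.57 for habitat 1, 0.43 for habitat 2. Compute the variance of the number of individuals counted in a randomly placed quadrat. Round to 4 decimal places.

Per component, 1: μ=8.5, E[X²]=80.75; 2: μ=6.9, E[X²]=54.51.
E[X] = 0.57·8.5 + 0.43·6.9 = 7.812.
E[X²] = 0.57·80.75 + 0.43·54.51 = 69.4668.
Var(X) = E[X²] − (E[X])² = 69.4668 − 61.0273 = 8.43946.

8.4395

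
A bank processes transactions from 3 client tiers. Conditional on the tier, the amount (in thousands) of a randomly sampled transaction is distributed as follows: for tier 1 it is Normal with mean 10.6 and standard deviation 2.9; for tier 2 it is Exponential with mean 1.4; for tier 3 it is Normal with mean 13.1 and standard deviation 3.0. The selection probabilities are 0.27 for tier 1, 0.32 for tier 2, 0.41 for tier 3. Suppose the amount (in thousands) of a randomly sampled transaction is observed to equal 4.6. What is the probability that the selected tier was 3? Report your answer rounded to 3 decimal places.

Likelihoods f(4.6 | ·): 1: 0.0161803; 2: 0.0267242; 3: 0.00240203.
Posterior ∝ prior × likelihood. Numerator for 3: 0.41·0.00240203 = 0.000984834.
Normalizing constant: 0.27·0.0161803 + 0.32·0.0267242 + 0.41·0.00240203 = 0.0139053.
P(3 | observation) = 0.000984834 / 0.0139053 = 0.0708245.

0.071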